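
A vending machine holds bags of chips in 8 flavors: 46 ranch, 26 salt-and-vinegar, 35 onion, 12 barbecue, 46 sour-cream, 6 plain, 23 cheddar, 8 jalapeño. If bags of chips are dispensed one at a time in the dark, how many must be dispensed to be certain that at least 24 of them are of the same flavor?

142

In the worst case we take at most 23 of each flavor, but all 12 barbecue, all 6 plain, and all 8 jalapeño (fewer than 23), giving 23 + 23 + 23 + 12 + 23 + 6 + 23 + 8 = 141.
One more bag of chips then forces some flavor to 24, so 141 + 1 = 142.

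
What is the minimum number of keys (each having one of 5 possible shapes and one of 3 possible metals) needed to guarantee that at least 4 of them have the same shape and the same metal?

46

There are 5 × 3 = 15 (shape, metal) combinations acting as pigeonholes.
With 15 × 3 = 45 keys we could place exactly 3 in each, with no (shape, metal) pair reaching 4.
One more forces some (shape, metal) pair to hold 4, so 45 + 1 = 46.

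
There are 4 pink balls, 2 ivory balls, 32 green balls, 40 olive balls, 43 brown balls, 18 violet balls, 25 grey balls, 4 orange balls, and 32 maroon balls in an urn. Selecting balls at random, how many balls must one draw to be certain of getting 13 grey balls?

188

The worst case draws every non-grey ball first: 4 + 2 + 32 + 40 + 43 + 18 + 4 + 32 = 175.
The next 13 draws are then forced to be grey, giving 175 + 13 = 188.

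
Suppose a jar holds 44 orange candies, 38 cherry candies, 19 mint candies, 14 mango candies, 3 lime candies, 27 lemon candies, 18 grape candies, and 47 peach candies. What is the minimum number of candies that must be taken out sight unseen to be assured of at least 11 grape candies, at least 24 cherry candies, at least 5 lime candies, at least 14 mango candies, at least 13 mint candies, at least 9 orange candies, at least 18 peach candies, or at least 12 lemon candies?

98

The worst case stops just short of every target: 8 orange, 23 cherry, 12 mint, 13 mango, all 3 lime, 11 lemon, 10 grape, 17 peach — 8 + 23 + 12 + 13 + 3 + 11 + 10 + 17 = 97 candies.
One more candy must push some flavor to its target, so 97 + 1 = 98.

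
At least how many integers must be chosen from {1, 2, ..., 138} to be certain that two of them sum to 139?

70

Partition {1, …, 138} into 69 pairs: {1,138}, {2,137}, …, {69,70}.
Choosing 69 integers — say the integers 1 through 69 — takes one from each pair and avoids the property.
Choosing 70 forces two into the same pair by pigeonhole, and those sum to 139. So 70.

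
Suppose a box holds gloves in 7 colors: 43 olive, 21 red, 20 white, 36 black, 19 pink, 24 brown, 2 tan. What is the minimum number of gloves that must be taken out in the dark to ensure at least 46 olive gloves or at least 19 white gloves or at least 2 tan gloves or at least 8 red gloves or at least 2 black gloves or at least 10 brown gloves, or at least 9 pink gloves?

88

The worst case stops just short of every target: all 43 olive, 7 red, 18 white, 1 black, 8 pink, 9 brown, 1 tan — 43 + 7 + 18 + 1 + 8 + 9 + 1 = 87 gloves.
One more glove must push some color to its target, so 87 + 1 = 88.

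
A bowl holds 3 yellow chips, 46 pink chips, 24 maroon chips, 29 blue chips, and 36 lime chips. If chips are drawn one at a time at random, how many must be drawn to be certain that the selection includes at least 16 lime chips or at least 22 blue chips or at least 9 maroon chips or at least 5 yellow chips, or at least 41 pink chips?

The worst case stops just short of every target: all 3 yellow, 40 pink, 8 maroon, 21 blue, 15 lime — 3 + 40 + 8 + 21 + 15 = 87 chips.
One more chip must push some color to its target, so 87 + 1 = 88.

88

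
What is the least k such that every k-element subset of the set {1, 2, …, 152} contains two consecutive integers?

Partition {1, …, 152} into 76 pairs: {1,2}, {3,4}, …, {151,152}.
Choosing 76 integers — say the 76 even numbers 2, 4, …, 152 — takes one from each pair and avoids the property.
Choosing 77 forces two into the same pair by pigeonhole, and those are consecutive. So 77.

77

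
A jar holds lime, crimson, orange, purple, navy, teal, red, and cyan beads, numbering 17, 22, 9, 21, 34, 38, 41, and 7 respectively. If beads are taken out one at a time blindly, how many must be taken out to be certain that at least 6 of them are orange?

186

The worst case draws every non-orange bead first: 17 + 22 + 21 + 34 + 38 + 41 + 7 = 180.
The next 6 draws are then forced to be orange, giving 180 + 6 = 186.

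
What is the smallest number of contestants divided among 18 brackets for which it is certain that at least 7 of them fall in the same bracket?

There are 18 brackets acting as pigeonholes.
With 18 × 6 = 108 contestants we could place exactly 6 in each, with no class reaching 7.
One more forces some class to hold 7, so 108 + 1 = 109.

109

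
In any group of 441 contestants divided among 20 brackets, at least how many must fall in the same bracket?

23

The 441 contestants fall into 20 brackets.
If each of the 20 brackets held at most 22, the total would be at most 20 × 22 = 440 < 441, a contradiction.
So at least one holds ⌈441/20⌉ = 23.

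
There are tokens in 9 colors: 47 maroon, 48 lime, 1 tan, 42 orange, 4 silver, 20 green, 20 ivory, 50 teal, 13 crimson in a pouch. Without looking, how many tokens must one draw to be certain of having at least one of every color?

The hardest color to obtain is tan: we could draw every other token first — 245 − 1 = 244 tokens — without a single tan one.
The next draw must be tan, so 244 + 1 = 245.

245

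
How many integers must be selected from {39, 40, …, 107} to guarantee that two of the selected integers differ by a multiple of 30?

Group the integers by remainder mod 30; there are 30 residue classes, each nonempty in this range.
Choosing one from each class (30 integers) avoids any shared remainder.
One more choice must repeat a class, so two differ by a multiple of 30. Hence 30 + 1 = 31.

31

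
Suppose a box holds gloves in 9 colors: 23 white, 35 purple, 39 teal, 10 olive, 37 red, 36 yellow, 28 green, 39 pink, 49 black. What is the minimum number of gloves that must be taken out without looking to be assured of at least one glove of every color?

The hardest color to obtain is olive: we could draw every other glove first — 296 − 10 = 286 gloves — without a single olive one.
The next draw must be olive, so 286 + 1 = 287.

287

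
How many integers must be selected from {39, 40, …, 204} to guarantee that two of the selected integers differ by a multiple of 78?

79

Use the pigeonhole principle on residue classes: group the integers by remainder mod 78; there are 78 residue classes, each nonempty in this range.
Choosing one from each class (78 integers) avoids any shared remainder.
One more choice must repeat a class, so two differ by a multiple of 78. Hence 78 + 1 = 79.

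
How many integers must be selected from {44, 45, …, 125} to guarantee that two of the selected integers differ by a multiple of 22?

23

Group the integers by remainder mod 22; there are 22 residue classes, each nonempty in this range.
Choosing one from each class (22 integers) avoids any shared remainder.
One more choice must repeat a class, so two differ by a multiple of 22. Hence 22 + 1 = 23.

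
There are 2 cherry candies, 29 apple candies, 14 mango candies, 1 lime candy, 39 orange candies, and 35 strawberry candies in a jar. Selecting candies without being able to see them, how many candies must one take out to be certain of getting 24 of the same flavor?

In the worst case we take at most 23 of each flavor, but all 2 cherry, all 14 mango, and all 1 lime (fewer than 23), giving 2 + 23 + 14 + 1 + 23 + 23 = 86.
One more candy then forces some flavor to 24, so 86 + 1 = 87.

87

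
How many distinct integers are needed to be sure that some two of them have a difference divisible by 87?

88

Two integers differ by a multiple of 87 exactly when they share a remainder mod 87.
There are 87 residue classes mod 87, so 87 integers can all lie in distinct classes.
One more integer must repeat a residue, giving a difference divisible by 87. So n = 87 + 1 = 88.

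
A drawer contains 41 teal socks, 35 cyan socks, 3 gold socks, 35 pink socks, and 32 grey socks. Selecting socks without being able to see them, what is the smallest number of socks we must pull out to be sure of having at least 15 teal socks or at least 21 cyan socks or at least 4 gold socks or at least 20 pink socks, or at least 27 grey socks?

83

Each of the 5 colors has its own threshold; avoid all of them simultaneously.
The worst case stops just short of every target: 14 teal, 20 cyan, 3 gold, 19 pink, 26 grey — 14 + 20 + 3 + 19 + 26 = 82 socks.
One more sock must push some color to its target, so 82 + 1 = 83.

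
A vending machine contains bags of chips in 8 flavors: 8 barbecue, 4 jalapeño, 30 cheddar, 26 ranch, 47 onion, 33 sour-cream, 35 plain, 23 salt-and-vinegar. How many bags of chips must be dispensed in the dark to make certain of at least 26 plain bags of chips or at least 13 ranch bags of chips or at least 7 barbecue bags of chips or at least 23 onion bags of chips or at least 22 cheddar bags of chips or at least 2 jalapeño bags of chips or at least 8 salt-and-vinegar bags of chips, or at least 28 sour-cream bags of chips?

122

The worst case stops just short of every target: 6 barbecue, 1 jalapeño, 21 cheddar, 12 ranch, 22 onion, 27 sour-cream, 25 plain, 7 salt-and-vinegar — 6 + 1 + 21 + 12 + 22 + 27 + 25 + 7 = 121 bags of chips.
One more bag of chips must push some flavor to its target, so 121 + 1 = 122.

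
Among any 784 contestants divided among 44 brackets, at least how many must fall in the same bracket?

18

If each of the 44 brackets held at most 17, the total would be at most 44 × 17 = 748 < 784, a contradiction.
So at least one holds ⌈784/44⌉ = 18.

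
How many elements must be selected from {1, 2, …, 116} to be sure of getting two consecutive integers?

Partition {1, …, 116} into 58 pairs: {1,2}, {3,4}, …, {115,116}.
Choosing 58 integers — say the 58 even numbers 2, 4, …, 116 — takes one from each pair and avoids the property.
Choosing 59 forces two into the same pair by pigeonhole, and those are consecutive. So 59.

59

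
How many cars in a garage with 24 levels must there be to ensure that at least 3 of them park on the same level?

There are 24 levels acting as pigeonholes.
With 24 × 2 = 48 cars we could place exactly 2 in each, with no class reaching 3.
One more forces some class to hold 3, so 48 + 1 = 49.

49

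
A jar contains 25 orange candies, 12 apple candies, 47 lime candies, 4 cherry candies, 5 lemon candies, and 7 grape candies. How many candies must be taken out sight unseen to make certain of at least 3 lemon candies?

The worst case draws every non-lemon candy first: 25 + 12 + 47 + 4 + 7 = 95.
The next 3 draws are then forced to be lemon, giving 95 + 3 = 98.

98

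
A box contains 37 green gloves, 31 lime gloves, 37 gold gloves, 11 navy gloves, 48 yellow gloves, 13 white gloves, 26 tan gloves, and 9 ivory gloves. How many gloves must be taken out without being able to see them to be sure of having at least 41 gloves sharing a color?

Treat the 8 colors as pigeonholes.
In the worst case we take at most 40 of each color, but all 37 green, all 31 lime, all 37 gold, all 11 navy, all 13 white, all 26 tan, and all 9 ivory (fewer than 40), giving 37 + 31 + 37 + 11 + 40 + 13 + 26 + 9 = 204.
One more glove then forces some color to 41, so 204 + 1 = 205.

205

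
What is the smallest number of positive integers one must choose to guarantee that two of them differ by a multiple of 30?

Use the pigeonhole principle on residue classes: two integers differ by a multiple of 30 exactly when they share a remainder mod 30.
There are 30 residue classes mod 30, so 30 integers can all lie in distinct classes.
One more integer must repeat a residue, giving a difference divisible by 30. So n = 30 + 1 = 31.

31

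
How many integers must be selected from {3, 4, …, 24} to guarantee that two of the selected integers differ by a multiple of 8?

9

Group the integers by remainder mod 8; there are 8 residue classes, each nonempty in this range.
Choosing one from each class (8 integers) avoids any shared remainder.
One more choice must repeat a class, so two differ by a multiple of 8. Hence 8 + 1 = 9.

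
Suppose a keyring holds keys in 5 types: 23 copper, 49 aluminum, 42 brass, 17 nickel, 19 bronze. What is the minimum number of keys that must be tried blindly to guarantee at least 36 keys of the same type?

Treat the 5 types as pigeonholes.
In the worst case we take at most 35 of each type, but all 23 copper, all 17 nickel, and all 19 bronze (fewer than 35), giving 23 + 35 + 35 + 17 + 19 = 129.
One more key then forces some type to 36, so 129 + 1 = 130.

130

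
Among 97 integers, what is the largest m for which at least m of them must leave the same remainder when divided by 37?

3

If each of the 37 residue classes modulo 37 held at most 2, the total would be at most 37 × 2 = 74 < 97, a contradiction.
So at least one holds ⌈97/37⌉ = 3.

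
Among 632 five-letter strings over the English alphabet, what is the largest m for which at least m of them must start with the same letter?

25

There are 26 possible first letters, which serve as the pigeonholes.
If each of the 26 possible first letters held at most 24, the total would be at most 26 × 24 = 624 < 632, a contradiction.
So at least one holds ⌈632/26⌉ = 25.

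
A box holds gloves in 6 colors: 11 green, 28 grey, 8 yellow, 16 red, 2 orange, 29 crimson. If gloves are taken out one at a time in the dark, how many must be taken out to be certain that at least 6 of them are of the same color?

28

In the worst case we take at most 5 of each color, but all 2 orange (fewer than 5), giving 5 + 5 + 5 + 5 + 2 + 5 = 27.
One more glove then forces some color to 6, so 27 + 1 = 28.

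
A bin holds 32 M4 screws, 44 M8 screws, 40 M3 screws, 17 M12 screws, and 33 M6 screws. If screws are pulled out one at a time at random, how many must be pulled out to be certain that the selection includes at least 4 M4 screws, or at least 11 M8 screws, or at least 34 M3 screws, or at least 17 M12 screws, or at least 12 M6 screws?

74

The worst case stops just short of every target: 3 M4, 10 M8, 33 M3, 16 M12, 11 M6 — 3 + 10 + 33 + 16 + 11 = 73 screws.
One more screw must push some size to its target, so 73 + 1 = 74.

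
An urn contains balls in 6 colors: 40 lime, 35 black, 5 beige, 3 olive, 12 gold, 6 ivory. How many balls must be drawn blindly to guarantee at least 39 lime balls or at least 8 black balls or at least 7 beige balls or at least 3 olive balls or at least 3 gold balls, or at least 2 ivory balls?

56

The worst case stops just short of every target: 38 lime, 7 black, all 5 beige, 2 olive, 2 gold, 1 ivory — 38 + 7 + 5 + 2 + 2 + 1 = 55 balls.
One more ball must push some color to its target, so 55 + 1 = 56.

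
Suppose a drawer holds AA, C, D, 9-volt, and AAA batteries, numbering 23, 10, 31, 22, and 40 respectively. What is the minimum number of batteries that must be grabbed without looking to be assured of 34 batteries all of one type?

120

In the worst case we take at most 33 of each type, but all 23 AA, all 10 C, all 31 D, and all 22 9-volt (fewer than 33), giving 23 + 10 + 31 + 22 + 33 = 119.
One more battery then forces some type to 34, so 119 + 1 = 120.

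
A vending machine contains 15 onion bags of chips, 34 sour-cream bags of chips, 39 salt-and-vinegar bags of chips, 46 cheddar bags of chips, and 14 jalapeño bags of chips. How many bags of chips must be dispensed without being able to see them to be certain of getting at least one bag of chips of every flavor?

135

The hardest flavor to obtain is jalapeño: we could draw every other bag of chips first — 148 − 14 = 134 bags of chips — without a single jalapeño one.
The next draw must be jalapeño, so 134 + 1 = 135.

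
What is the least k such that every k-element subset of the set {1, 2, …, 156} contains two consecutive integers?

Partition {1, …, 156} into 78 pairs: {1,2}, {3,4}, …, {155,156}.
Choosing 78 integers — say the 78 even numbers 2, 4, …, 156 — takes one from each pair and avoids the property.
Choosing 79 forces two into the same pair by pigeonhole, and those are consecutive. So 79.

79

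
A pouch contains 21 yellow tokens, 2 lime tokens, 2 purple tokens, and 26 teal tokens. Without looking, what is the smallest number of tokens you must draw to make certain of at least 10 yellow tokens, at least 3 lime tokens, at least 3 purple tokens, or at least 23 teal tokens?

36

Each of the 4 colors has its own threshold; avoid all of them simultaneously.
The worst case stops just short of every target: 9 yellow, 2 lime, 2 purple, 22 teal — 9 + 2 + 2 + 22 = 35 tokens.
One more token must push some color to its target, so 35 + 1 = 36.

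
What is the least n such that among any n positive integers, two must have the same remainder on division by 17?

Use the pigeonhole principle on residue classes: two integers differ by a multiple of 17 exactly when they share a remainder mod 17.
There are 17 residue classes mod 17, so 17 integers can all lie in distinct classes.
One more integer must repeat a residue, giving a difference divisible by 17. So n = 17 + 1 = 18.

18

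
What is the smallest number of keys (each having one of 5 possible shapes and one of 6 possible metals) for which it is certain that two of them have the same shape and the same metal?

There are 5 × 6 = 30 (shape, metal) combinations acting as pigeonholes.
With 30 keys we could place one in each, avoiding any repeat.
One more forces some (shape, metal) pair to hold 2, so 30 + 1 = 31.

31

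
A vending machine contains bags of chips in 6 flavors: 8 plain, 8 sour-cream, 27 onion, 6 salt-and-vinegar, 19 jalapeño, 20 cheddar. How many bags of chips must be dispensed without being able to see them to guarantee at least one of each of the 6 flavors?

83

The hardest flavor to obtain is salt-and-vinegar: we could draw every other bag of chips first — 88 − 6 = 82 bags of chips — without a single salt-and-vinegar one.
The next draw must be salt-and-vinegar, so 82 + 1 = 83.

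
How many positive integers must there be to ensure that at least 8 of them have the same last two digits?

701

There are 100 possible two-digit endings acting as pigeonholes.
With 100 × 7 = 700 positive integers we could place exactly 7 in each, with no class reaching 8.
One more forces some class to hold 8, so 700 + 1 = 701.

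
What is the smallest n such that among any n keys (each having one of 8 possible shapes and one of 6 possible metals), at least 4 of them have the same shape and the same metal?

145

There are 8 × 6 = 48 (shape, metal) combinations acting as pigeonholes.
With 48 × 3 = 144 keys we could place exactly 3 in each, with no (shape, metal) pair reaching 4.
One more forces some (shape, metal) pair to hold 4, so 144 + 1 = 145.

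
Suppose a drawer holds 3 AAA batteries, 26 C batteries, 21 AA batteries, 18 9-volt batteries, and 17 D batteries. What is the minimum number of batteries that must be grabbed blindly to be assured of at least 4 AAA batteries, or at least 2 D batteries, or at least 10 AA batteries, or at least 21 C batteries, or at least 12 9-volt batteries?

The worst case stops just short of every target: 3 AAA, 20 C, 9 AA, 11 9-volt, 1 D — 3 + 20 + 9 + 11 + 1 = 44 batteries.
One more battery must push some type to its target, so 44 + 1 = 45.

45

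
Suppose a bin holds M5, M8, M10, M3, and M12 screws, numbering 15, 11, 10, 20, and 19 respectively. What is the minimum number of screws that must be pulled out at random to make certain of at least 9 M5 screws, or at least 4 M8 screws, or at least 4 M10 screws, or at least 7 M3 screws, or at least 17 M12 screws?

37

The worst case stops just short of every target: 8 M5, 3 M8, 3 M10, 6 M3, 16 M12 — 8 + 3 + 3 + 6 + 16 = 36 screws.
One more screw must push some size to its target, so 36 + 1 = 37.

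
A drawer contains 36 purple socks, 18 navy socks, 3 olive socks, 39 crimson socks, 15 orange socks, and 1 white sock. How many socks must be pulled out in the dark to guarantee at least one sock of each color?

112

The hardest color to obtain is white: we could draw every other sock first — 112 − 1 = 111 socks — without a single white one.
The next draw must be white, so 111 + 1 = 112.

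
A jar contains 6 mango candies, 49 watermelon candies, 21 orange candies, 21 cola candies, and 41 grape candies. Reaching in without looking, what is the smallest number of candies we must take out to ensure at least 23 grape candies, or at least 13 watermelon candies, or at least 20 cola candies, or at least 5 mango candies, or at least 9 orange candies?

66

Each of the 5 flavors has its own threshold; avoid all of them simultaneously.
The worst case stops just short of every target: 4 mango, 12 watermelon, 8 orange, 19 cola, 22 grape — 4 + 12 + 8 + 19 + 22 = 65 candies.
One more candy must push some flavor to its target, so 65 + 1 = 66.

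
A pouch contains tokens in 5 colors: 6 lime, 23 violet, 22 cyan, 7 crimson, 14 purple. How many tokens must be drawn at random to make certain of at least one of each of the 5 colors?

67

The hardest color to obtain is lime: we could draw every other token first — 72 − 6 = 66 tokens — without a single lime one.
The next draw must be lime, so 66 + 1 = 67.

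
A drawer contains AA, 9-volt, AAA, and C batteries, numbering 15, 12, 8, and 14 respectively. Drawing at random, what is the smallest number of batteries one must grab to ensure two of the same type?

5

Treat the 4 types as pigeonholes.
The worst case takes 1 battery of each type without reaching 2 of any: 4 × 1 = 4.
The next battery must bring some type to 2, so 4 + 1 = 5.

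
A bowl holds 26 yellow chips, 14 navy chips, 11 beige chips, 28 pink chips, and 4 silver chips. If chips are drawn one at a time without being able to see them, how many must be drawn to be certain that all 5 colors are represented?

80

The hardest color to obtain is silver: we could draw every other chip first — 83 − 4 = 79 chips — without a single silver one.
The next draw must be silver, so 79 + 1 = 80.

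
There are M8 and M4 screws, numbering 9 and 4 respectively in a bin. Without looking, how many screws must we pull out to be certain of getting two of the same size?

3

The worst case takes 1 screw of each size without reaching 2 of any: 2 × 1 = 2.
The next screw must bring some size to 2, so 2 + 1 = 3.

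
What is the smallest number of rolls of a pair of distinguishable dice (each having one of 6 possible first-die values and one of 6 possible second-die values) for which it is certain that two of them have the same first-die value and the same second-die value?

37

There are 6 × 6 = 36 (first-die value, second-die value) combinations acting as pigeonholes.
With 36 rolls of a pair of distinguishable dice we could place one in each, avoiding any repeat.
One more forces some (first-die value, second-die value) pair to hold 2, so 36 + 1 = 37.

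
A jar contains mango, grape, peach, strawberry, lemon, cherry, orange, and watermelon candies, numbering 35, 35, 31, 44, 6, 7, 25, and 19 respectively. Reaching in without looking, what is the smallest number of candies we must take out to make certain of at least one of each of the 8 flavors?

The hardest flavor to obtain is lemon: we could draw every other candy first — 202 − 6 = 196 candies — without a single lemon one.
The next draw must be lemon, so 196 + 1 = 197.

197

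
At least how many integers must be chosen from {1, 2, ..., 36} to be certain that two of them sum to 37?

19

Partition {1, …, 36} into 18 pairs: {1,36}, {2,35}, …, {18,19}.
Choosing 18 integers — say the integers 1 through 18 — takes one from each pair and avoids the property.
Choosing 19 forces two into the same pair by pigeonhole, and those sum to 37. So 19.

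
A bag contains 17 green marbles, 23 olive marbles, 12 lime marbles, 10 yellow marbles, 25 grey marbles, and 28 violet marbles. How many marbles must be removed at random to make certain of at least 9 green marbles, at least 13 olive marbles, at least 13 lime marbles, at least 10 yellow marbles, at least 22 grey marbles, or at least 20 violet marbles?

Each of the 6 colors has its own threshold; avoid all of them simultaneously.
The worst case stops just short of every target: 8 green, 12 olive, 12 lime, 9 yellow, 21 grey, 19 violet — 8 + 12 + 12 + 9 + 21 + 19 = 81 marbles.
One more marble must push some color to its target, so 81 + 1 = 82.

82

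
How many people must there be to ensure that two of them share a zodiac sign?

13

There are 12 zodiac signs acting as pigeonholes.
With 12 people we could place one in each, avoiding any repeat.
One more forces some class to hold 2, so 12 + 1 = 13.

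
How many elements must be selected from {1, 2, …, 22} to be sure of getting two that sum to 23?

12

Partition {1, …, 22} into 11 pairs: {1,22}, {2,21}, …, {11,12}.
Choosing 11 integers — say the integers 1 through 11 — takes one from each pair and avoids the property.
Choosing 12 forces two into the same pair by pigeonhole, and those sum to 23. So 12.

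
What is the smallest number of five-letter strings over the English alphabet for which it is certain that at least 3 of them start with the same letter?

53

There are 26 possible first letters acting as pigeonholes.
With 26 × 2 = 52 five-letter strings over the English alphabet we could place exactly 2 in each, with no class reaching 3.
One more forces some class to hold 3, so 52 + 1 = 53.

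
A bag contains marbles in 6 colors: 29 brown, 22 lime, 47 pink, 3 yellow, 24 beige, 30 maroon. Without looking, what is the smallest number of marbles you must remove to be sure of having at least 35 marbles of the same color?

Treat the 6 colors as pigeonholes.
In the worst case we take at most 34 of each color, but all 29 brown, all 22 lime, all 3 yellow, all 24 beige, and all 30 maroon (fewer than 34), giving 29 + 22 + 34 + 3 + 24 + 30 = 142.
One more marble then forces some color to 35, so 142 + 1 = 143.

143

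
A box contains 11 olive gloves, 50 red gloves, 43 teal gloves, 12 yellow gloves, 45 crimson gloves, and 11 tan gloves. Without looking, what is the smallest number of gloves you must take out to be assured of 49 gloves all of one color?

171

Treat the 6 colors as pigeonholes.
In the worst case we take at most 48 of each color, but all 11 olive, all 43 teal, all 12 yellow, all 45 crimson, and all 11 tan (fewer than 48), giving 11 + 48 + 43 + 12 + 45 + 11 = 170.
One more glove then forces some color to 49, so 170 + 1 = 171.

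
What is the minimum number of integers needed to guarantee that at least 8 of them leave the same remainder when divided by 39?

274

There are 39 residue classes modulo 39 acting as pigeonholes.
With 39 × 7 = 273 integers we could place exactly 7 in each, with no class reaching 8.
One more forces some class to hold 8, so 273 + 1 = 274.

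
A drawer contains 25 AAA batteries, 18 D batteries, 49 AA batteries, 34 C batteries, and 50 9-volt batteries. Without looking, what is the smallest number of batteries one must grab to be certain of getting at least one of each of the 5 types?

159

The hardest type to obtain is D: we could draw every other battery first — 176 − 18 = 158 batteries — without a single D one.
The next draw must be D, so 158 + 1 = 159.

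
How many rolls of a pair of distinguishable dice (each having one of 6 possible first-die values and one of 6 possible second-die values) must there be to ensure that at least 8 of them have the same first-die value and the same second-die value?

There are 6 × 6 = 36 (first-die value, second-die value) combinations acting as pigeonholes.
With 36 × 7 = 252 rolls of a pair of distinguishable dice we could place exactly 7 in each, with no (first-die value, second-die value) pair reaching 8.
One more forces some (first-die value, second-die value) pair to hold 8, so 252 + 1 = 253.

253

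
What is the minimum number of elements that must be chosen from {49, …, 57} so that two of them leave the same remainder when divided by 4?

5

Group the integers by remainder mod 4; there are 4 residue classes, each nonempty in this range.
Choosing one from each class (4 integers) avoids any shared remainder.
One more choice must repeat a class, so two differ by a multiple of 4. Hence 4 + 1 = 5.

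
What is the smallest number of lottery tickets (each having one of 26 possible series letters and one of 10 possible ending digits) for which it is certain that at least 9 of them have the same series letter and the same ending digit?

2081

There are 26 × 10 = 260 (series letter, ending digit) combinations acting as pigeonholes.
With 260 × 8 = 2080 lottery tickets we could place exactly 8 in each, with no (series letter, ending digit) pair reaching 9.
One more forces some (series letter, ending digit) pair to hold 9, so 2080 + 1 = 2081.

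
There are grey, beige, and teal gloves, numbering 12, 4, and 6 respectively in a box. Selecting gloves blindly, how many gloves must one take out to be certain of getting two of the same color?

The worst case takes 1 glove of each color without reaching 2 of any: 3 × 1 = 3.
The next glove must bring some color to 2, so 3 + 1 = 4.

4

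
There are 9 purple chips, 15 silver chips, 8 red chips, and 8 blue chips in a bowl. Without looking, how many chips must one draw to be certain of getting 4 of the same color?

13

Treat the 4 colors as pigeonholes.
The worst case takes 3 chips of each color without reaching 4 of any: 4 × 3 = 12.
The next chip must bring some color to 4, so 12 + 1 = 13.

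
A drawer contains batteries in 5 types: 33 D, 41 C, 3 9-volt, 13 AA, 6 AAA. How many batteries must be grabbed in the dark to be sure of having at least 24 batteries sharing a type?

Treat the 5 types as pigeonholes.
In the worst case we take at most 23 of each type, but all 3 9-volt, all 13 AA, and all 6 AAA (fewer than 23), giving 23 + 23 + 3 + 13 + 6 = 68.
One more battery then forces some type to 24, so 68 + 1 = 69.

69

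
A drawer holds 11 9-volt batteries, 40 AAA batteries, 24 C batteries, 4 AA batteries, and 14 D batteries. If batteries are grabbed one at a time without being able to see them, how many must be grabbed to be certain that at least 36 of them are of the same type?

Treat the 5 types as pigeonholes.
In the worst case we take at most 35 of each type, but all 11 9-volt, all 24 C, all 4 AA, and all 14 D (fewer than 35), giving 11 + 35 + 24 + 4 + 14 = 88.
One more battery then forces some type to 36, so 88 + 1 = 89.

89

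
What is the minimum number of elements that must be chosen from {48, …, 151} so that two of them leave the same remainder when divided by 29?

Group the integers by remainder mod 29; there are 29 residue classes, each nonempty in this range.
Choosing one from each class (29 integers) avoids any shared remainder.
One more choice must repeat a class, so two differ by a multiple of 29. Hence 29 + 1 = 30.

30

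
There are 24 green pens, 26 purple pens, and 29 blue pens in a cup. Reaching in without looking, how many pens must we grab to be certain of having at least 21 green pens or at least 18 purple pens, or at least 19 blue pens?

56

The worst case stops just short of every target: 20 green, 17 purple, 18 blue — 20 + 17 + 18 = 55 pens.
One more pen must push some ink color to its target, so 55 + 1 = 56.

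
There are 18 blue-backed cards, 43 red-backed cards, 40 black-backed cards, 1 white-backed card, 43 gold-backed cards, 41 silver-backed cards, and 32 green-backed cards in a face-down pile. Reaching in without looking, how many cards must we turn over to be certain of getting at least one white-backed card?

218

To avoid white-backed cards as long as possible, exhaust the other 6 back colors first.
The worst case draws every non-white-backed card first: 18 + 43 + 40 + 43 + 41 + 32 = 217.
The next draw is then forced to be white-backed, giving 217 + 1 = 218.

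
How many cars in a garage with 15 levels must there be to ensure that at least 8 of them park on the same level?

106

There are 15 levels acting as pigeonholes.
With 15 × 7 = 105 cars we could place exactly 7 in each, with no class reaching 8.
One more forces some class to hold 8, so 105 + 1 = 106.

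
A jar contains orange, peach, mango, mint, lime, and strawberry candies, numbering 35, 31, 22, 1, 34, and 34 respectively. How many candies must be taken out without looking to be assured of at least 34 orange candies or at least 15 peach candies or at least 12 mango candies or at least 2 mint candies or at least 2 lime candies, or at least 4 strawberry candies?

64

The worst case stops just short of every target: 33 orange, 14 peach, 11 mango, 1 mint, 1 lime, 3 strawberry — 33 + 14 + 11 + 1 + 1 + 3 = 63 candies.
One more candy must push some flavor to its target, so 63 + 1 = 64.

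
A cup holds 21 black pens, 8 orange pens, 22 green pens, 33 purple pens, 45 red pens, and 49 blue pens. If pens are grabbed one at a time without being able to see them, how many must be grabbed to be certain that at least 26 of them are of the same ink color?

127

Treat the 6 ink colors as pigeonholes.
In the worst case we take at most 25 of each ink color, but all 21 black, all 8 orange, and all 22 green (fewer than 25), giving 21 + 8 + 22 + 25 + 25 + 25 = 126.
One more pen then forces some ink color to 26, so 126 + 1 = 127.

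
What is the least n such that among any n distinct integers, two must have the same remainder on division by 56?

57

Two integers differ by a multiple of 56 exactly when they share a remainder mod 56.
There are 56 residue classes mod 56, so 56 integers can all lie in distinct classes.
One more integer must repeat a residue, giving a difference divisible by 56. So n = 56 + 1 = 57.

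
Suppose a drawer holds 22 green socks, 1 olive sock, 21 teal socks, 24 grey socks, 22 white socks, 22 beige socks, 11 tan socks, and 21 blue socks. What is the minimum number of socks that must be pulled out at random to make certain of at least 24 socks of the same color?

144

Treat the 8 colors as pigeonholes.
In the worst case we take at most 23 of each color, but all 22 green, all 1 olive, all 21 teal, all 22 white, all 22 beige, all 11 tan, and all 21 blue (fewer than 23), giving 22 + 1 + 21 + 23 + 22 + 22 + 11 + 21 = 143.
One more sock then forces some color to 24, so 143 + 1 = 144.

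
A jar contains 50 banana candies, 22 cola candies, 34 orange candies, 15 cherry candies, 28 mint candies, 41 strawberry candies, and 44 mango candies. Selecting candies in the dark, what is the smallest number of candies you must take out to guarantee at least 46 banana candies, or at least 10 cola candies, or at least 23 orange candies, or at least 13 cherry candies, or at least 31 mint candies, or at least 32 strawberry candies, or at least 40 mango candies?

The worst case stops just short of every target: 45 banana, 9 cola, 22 orange, 12 cherry, all 28 mint, 31 strawberry, 39 mango — 45 + 9 + 22 + 12 + 28 + 31 + 39 = 186 candies.
One more candy must push some flavor to its target, so 186 + 1 = 187.

187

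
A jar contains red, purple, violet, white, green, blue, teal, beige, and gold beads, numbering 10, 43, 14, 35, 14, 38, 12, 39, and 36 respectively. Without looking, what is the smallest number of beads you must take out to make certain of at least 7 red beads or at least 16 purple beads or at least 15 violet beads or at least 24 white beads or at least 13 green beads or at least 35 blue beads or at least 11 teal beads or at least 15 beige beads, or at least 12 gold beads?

The worst case stops just short of every target: 6 red, 15 purple, 14 violet, 23 white, 12 green, 34 blue, 10 teal, 14 beige, 11 gold — 6 + 15 + 14 + 23 + 12 + 34 + 10 + 14 + 11 = 139 beads.
One more bead must push some color to its target, so 139 + 1 = 140.

140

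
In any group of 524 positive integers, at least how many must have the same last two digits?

The 524 positive integers fall into 100 possible two-digit endings.
If each of the 100 possible two-digit endings held at most 5, the total would be at most 100 × 5 = 500 < 524, a contradiction.
So at least one holds ⌈524/100⌉ = 6.

6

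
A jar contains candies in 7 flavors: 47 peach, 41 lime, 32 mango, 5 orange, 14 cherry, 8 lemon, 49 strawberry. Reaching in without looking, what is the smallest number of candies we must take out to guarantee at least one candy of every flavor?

The hardest flavor to obtain is orange: we could draw every other candy first — 196 − 5 = 191 candies — without a single orange one.
The next draw must be orange, so 191 + 1 = 192.

192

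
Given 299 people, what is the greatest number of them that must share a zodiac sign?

25

The 299 people fall into 12 zodiac signs.
If each of the 12 zodiac signs held at most 24, the total would be at most 12 × 24 = 288 < 299, a contradiction.
So at least one holds ⌈299/12⌉ = 25.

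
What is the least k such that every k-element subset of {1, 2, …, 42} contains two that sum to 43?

22

Partition {1, …, 42} into 21 pairs: {1,42}, {2,41}, …, {21,22}.
Choosing 21 integers — say the integers 1 through 21 — takes one from each pair and avoids the property.
Choosing 22 forces two into the same pair by pigeonhole, and those sum to 43. So 22.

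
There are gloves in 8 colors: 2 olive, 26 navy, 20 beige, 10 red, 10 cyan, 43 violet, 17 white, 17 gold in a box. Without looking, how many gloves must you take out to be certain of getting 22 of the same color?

Treat the 8 colors as pigeonholes.
In the worst case we take at most 21 of each color, but all 2 olive, all 20 beige, all 10 red, all 10 cyan, all 17 white, and all 17 gold (fewer than 21), giving 2 + 21 + 20 + 10 + 10 + 21 + 17 + 17 = 118.
One more glove then forces some color to 22, so 118 + 1 = 119.

119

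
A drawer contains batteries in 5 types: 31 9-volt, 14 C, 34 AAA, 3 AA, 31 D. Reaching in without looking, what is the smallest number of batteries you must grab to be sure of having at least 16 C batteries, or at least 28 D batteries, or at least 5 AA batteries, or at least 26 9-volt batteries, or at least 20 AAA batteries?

The worst case stops just short of every target: 25 9-volt, all 14 C, 19 AAA, all 3 AA, 27 D — 25 + 14 + 19 + 3 + 27 = 88 batteries.
One more battery must push some type to its target, so 88 + 1 = 89.

89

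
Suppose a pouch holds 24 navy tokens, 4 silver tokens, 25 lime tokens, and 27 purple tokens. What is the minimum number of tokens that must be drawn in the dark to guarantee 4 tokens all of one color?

13

The worst case takes 3 tokens of each color without reaching 4 of any: 4 × 3 = 12.
The next token must bring some color to 4, so 12 + 1 = 13.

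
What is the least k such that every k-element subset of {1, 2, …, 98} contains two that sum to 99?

Partition {1, …, 98} into 49 pairs: {1,98}, {2,97}, …, {49,50}.
Choosing 49 integers — say the integers 1 through 49 — takes one from each pair and avoids the property.
Choosing 50 forces two into the same pair by pigeonhole, and those sum to 99. So 50.

50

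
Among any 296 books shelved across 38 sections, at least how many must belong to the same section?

8

The 296 books fall into 38 sections.
If each of the 38 sections held at most 7, the total would be at most 38 × 7 = 266 < 296, a contradiction.
So at least one holds ⌈296/38⌉ = 8.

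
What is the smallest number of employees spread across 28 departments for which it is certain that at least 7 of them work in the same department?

169

There are 28 departments acting as pigeonholes.
With 28 × 6 = 168 employees we could place exactly 6 in each, with no class reaching 7.
One more forces some class to hold 7, so 168 + 1 = 169.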